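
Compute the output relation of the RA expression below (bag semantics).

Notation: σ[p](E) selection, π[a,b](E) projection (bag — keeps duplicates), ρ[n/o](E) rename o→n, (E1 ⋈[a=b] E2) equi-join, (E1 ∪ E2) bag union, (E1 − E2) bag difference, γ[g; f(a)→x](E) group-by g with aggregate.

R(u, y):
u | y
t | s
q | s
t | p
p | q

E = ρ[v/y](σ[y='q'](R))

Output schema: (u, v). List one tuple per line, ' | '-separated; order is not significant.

Row counts bottom-up:
  R → 4
  σ[y='q'](R) → 1
  ρ[v/y](σ[y='q'](R)) → 1

== RESULT ==
u | v
p | q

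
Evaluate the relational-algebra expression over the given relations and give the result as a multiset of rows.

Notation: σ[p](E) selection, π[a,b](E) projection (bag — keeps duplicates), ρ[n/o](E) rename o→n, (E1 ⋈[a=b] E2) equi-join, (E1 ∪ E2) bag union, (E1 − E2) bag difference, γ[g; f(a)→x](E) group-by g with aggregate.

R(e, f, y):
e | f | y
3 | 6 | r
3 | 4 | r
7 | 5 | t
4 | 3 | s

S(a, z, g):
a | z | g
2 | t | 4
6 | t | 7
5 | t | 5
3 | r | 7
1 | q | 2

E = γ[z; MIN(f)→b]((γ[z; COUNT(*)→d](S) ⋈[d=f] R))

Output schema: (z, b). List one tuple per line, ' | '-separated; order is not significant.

Stepwise |·|:
  S → 5
  γ[z; COUNT(*)→d](S) → 3
  R → 4
  (γ[z; COUNT(*)→d](S) ⋈[d=f] R) → 1
  γ[z; MIN(f)→b]((γ[z; COUNT(*)→d](S) ⋈[d=f] R)) → 1

== RESULT ==
z | b
t | 3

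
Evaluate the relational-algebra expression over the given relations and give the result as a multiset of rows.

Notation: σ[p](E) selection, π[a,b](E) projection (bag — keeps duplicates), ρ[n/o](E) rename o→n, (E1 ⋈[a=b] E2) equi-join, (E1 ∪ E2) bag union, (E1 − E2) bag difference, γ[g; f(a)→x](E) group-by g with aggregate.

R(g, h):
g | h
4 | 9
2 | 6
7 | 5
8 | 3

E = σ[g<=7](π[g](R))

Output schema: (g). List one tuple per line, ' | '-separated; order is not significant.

Stepwise |·|:
  R → 4
  π[g](R) → 4
  σ[g<=7](π[g](R)) → 3

== RESULT ==
g
2
4
7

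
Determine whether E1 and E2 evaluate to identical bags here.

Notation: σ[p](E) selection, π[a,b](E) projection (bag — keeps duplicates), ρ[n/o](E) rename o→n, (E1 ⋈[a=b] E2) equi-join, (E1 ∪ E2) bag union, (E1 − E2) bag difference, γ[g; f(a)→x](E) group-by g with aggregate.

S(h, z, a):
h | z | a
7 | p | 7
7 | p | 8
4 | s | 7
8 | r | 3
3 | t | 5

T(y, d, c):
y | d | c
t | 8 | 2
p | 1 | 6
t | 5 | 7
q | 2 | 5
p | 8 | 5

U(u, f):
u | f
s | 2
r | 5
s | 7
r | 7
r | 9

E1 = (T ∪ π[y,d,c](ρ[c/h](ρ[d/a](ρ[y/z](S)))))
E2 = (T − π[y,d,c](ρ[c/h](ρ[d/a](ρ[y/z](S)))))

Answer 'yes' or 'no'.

E1 per-node cardinality:
  T → 5
  S → 5
  ρ[y/z](S) → 5
  ρ[d/a](ρ[y/z](S)) → 5
  ρ[c/h](ρ[d/a](ρ[y/z](S))) → 5
  π[y,d,c](ρ[c/h](ρ[d/a](ρ[y/z](S)))) → 5
  (T ∪ π[y,d,c](ρ[c/h](ρ[d/a](ρ[y/z](S))))) → 10
E2 per-node cardinality:
  T → 5
  S → 5
  ρ[y/z](S) → 5
  ρ[d/a](ρ[y/z](S)) → 5
  ρ[c/h](ρ[d/a](ρ[y/z](S))) → 5
  π[y,d,c](ρ[c/h](ρ[d/a](ρ[y/z](S)))) → 5
  (T − π[y,d,c](ρ[c/h](ρ[d/a](ρ[y/z](S))))) → 5

E1 result:
y | d | c
p | 1 | 6
p | 7 | 7
p | 8 | 5
p | 8 | 7
q | 2 | 5
r | 3 | 8
s | 7 | 4
t | 5 | 3
t | 5 | 7
t | 8 | 2
E2 result:
y | d | c
p | 1 | 6
p | 8 | 5
q | 2 | 5
t | 5 | 7
t | 8 | 2
Witness: ('r', 3, 8) appears 1× in E1 but 0× in E2.

no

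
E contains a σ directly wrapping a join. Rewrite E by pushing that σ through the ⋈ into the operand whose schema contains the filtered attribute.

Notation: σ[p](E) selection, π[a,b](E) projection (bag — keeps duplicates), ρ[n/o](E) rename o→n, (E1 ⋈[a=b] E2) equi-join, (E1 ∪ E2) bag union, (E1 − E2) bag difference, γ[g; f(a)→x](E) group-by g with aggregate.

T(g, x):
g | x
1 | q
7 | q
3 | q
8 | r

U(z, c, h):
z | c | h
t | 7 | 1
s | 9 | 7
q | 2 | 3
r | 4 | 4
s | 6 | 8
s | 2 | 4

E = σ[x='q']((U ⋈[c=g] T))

σ filters on x, owned by the right side.
E' = (U ⋈[c=g] σ[x='q'](T))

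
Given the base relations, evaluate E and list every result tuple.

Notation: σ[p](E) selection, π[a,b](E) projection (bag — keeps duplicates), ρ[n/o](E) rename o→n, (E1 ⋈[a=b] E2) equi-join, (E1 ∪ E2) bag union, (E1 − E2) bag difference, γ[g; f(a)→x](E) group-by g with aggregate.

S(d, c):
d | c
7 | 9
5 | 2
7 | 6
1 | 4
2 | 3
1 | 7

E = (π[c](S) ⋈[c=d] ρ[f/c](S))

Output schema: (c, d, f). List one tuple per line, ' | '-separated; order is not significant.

Row counts bottom-up:
  S → 6
  π[c](S) → 6
  S → 6
  ρ[f/c](S) → 6
  (π[c](S) ⋈[c=d] ρ[f/c](S)) → 3

== RESULT ==
c | d | f
2 | 2 | 3
7 | 7 | 6
7 | 7 | 9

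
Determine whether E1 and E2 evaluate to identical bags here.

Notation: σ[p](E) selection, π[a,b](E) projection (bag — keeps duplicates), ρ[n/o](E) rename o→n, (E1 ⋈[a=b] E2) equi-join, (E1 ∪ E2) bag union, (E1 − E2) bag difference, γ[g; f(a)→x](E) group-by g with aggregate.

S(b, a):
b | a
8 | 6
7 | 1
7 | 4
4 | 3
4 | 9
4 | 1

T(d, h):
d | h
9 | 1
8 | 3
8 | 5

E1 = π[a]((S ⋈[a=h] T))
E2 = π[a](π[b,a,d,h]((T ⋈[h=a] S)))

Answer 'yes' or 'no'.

E1 stepwise |·|:
  S → 6
  T → 3
  (S ⋈[a=h] T) → 3
  π[a]((S ⋈[a=h] T)) → 3
E2 stepwise |·|:
  T → 3
  S → 6
  (T ⋈[h=a] S) → 3
  π[b,a,d,h]((T ⋈[h=a] S)) → 3
  π[a](π[b,a,d,h]((T ⋈[h=a] S))) → 3

E1 and E2 produce the same multiset:
a
1
1
3

yes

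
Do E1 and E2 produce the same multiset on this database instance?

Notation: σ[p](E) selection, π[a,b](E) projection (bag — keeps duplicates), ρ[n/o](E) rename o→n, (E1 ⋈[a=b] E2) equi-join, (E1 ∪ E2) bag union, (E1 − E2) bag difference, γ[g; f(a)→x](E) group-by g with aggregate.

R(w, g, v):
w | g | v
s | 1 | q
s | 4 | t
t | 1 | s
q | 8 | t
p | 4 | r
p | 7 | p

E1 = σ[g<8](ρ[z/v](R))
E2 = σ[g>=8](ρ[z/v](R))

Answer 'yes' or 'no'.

E1 subexpression sizes:
  R → 6
  ρ[z/v](R) → 6
  σ[g<8](ρ[z/v](R)) → 5
E2 subexpression sizes:
  R → 6
  ρ[z/v](R) → 6
  σ[g>=8](ρ[z/v](R)) → 1

E1 result:
w | g | z
p | 4 | r
p | 7 | p
s | 1 | q
s | 4 | t
t | 1 | s
E2 result:
w | g | z
q | 8 | t
Witness: ('q', 8, 't') appears 0× in E1 but 1× in E2.

no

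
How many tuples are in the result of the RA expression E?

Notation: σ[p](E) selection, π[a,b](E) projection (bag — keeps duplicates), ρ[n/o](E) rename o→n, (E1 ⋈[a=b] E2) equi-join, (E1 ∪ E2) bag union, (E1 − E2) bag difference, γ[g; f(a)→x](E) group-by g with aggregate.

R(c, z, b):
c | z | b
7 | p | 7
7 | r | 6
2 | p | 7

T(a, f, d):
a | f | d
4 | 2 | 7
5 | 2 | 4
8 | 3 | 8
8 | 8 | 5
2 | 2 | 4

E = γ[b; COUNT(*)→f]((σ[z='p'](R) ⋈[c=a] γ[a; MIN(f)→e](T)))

Stepwise |·|:
  R → 3
  σ[z='p'](R) → 2
  T → 5
  γ[a; MIN(f)→e](T) → 4
  (σ[z='p'](R) ⋈[c=a] γ[a; MIN(f)→e](T)) → 1
  γ[b; COUNT(*)→f]((σ[z='p'](R) ⋈[c=a] γ[a; MIN(f)→e](T))) → 1

|E| = 1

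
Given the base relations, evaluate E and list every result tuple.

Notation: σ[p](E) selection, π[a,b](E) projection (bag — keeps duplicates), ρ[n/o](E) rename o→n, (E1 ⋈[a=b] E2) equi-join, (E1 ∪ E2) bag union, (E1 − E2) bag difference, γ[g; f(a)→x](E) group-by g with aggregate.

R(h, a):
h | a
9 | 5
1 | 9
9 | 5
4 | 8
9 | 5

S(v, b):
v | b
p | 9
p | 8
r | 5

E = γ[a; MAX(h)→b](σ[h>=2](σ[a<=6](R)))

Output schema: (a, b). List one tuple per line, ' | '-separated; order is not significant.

Row counts bottom-up:
  R → 5
  σ[a<=6](R) → 3
  σ[h>=2](σ[a<=6](R)) → 3
  γ[a; MAX(h)→b](σ[h>=2](σ[a<=6](R))) → 1

== RESULT ==
a | b
5 | 9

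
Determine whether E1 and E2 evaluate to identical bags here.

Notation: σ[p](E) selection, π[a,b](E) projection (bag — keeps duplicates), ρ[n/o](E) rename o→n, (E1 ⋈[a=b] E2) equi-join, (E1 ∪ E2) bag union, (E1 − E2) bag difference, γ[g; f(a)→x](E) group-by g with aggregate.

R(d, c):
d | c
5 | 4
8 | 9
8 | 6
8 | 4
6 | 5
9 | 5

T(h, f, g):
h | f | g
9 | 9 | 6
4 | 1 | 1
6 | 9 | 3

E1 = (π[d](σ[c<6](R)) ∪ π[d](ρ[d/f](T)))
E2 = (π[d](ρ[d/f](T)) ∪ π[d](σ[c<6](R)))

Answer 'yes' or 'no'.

E1 stepwise |·|:
  R → 6
  σ[c<6](R) → 4
  π[d](σ[c<6](R)) → 4
  T → 3
  ρ[d/f](T) → 3
  π[d](ρ[d/f](T)) → 3
  (π[d](σ[c<6](R)) ∪ π[d](ρ[d/f](T))) → 7
E2 stepwise |·|:
  T → 3
  ρ[d/f](T) → 3
  π[d](ρ[d/f](T)) → 3
  R → 6
  σ[c<6](R) → 4
  π[d](σ[c<6](R)) → 4
  (π[d](ρ[d/f](T)) ∪ π[d](σ[c<6](R))) → 7

E1 and E2 produce the same multiset:
d
1
5
6
8
9
9
9

yes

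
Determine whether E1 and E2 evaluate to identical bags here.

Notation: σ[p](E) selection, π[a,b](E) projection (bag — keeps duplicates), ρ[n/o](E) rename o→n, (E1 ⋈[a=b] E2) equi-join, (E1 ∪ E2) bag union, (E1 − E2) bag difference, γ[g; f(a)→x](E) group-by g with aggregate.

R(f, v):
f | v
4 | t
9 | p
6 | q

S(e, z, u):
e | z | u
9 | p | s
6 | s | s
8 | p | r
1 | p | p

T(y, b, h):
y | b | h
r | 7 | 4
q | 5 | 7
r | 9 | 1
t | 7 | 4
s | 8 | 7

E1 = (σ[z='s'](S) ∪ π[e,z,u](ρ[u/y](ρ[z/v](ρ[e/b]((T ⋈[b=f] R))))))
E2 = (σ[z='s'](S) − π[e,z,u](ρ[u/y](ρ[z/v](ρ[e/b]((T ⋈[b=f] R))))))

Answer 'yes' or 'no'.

E1 subexpression sizes:
  S → 4
  σ[z='s'](S) → 1
  T → 5
  R → 3
  (T ⋈[b=f] R) → 1
  ρ[e/b]((T ⋈[b=f] R)) → 1
  ρ[z/v](ρ[e/b]((T ⋈[b=f] R))) → 1
  ρ[u/y](ρ[z/v](ρ[e/b]((T ⋈[b=f] R)))) → 1
  π[e,z,u](ρ[u/y](ρ[z/v](ρ[e/b]((T ⋈[b=f] R))))) → 1
  (σ[z='s'](S) ∪ π[e,z,u](ρ[u/y](ρ[z/v](ρ[e/b]((T ⋈[b=f] R)))))) → 2
E2 subexpression sizes:
  S → 4
  σ[z='s'](S) → 1
  T → 5
  R → 3
  (T ⋈[b=f] R) → 1
  ρ[e/b]((T ⋈[b=f] R)) → 1
  ρ[z/v](ρ[e/b]((T ⋈[b=f] R))) → 1
  ρ[u/y](ρ[z/v](ρ[e/b]((T ⋈[b=f] R)))) → 1
  π[e,z,u](ρ[u/y](ρ[z/v](ρ[e/b]((T ⋈[b=f] R))))) → 1
  (σ[z='s'](S) − π[e,z,u](ρ[u/y](ρ[z/v](ρ[e/b]((T ⋈[b=f] R)))))) → 1

E1 result:
e | z | u
6 | s | s
9 | p | r
E2 result:
e | z | u
6 | s | s
Witness: (9, 'p', 'r') appears 1× in E1 but 0× in E2.

no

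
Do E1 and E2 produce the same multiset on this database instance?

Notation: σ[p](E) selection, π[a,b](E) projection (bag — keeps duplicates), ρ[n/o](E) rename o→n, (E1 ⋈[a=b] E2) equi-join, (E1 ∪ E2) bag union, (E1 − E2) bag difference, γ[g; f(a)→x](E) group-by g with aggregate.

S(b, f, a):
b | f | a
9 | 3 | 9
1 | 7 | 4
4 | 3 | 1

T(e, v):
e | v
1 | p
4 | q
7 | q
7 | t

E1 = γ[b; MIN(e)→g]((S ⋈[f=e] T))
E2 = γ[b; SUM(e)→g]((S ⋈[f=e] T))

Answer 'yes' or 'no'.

E1 row counts bottom-up:
  S → 3
  T → 4
  (S ⋈[f=e] T) → 2
  γ[b; MIN(e)→g]((S ⋈[f=e] T)) → 1
E2 row counts bottom-up:
  S → 3
  T → 4
  (S ⋈[f=e] T) → 2
  γ[b; SUM(e)→g]((S ⋈[f=e] T)) → 1

E1 result:
b | g
1 | 7
E2 result:
b | g
1 | 14
Witness: (1, 7) appears 1× in E1 but 0× in E2.

no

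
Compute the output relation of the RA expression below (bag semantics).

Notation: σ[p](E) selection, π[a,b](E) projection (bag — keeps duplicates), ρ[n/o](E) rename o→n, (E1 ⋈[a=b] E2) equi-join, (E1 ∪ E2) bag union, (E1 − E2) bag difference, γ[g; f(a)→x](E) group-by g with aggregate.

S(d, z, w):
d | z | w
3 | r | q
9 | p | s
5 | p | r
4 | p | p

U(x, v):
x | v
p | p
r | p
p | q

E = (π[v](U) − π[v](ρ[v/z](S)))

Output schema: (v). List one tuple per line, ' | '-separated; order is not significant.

Row counts bottom-up:
  U → 3
  π[v](U) → 3
  S → 4
  ρ[v/z](S) → 4
  π[v](ρ[v/z](S)) → 4
  (π[v](U) − π[v](ρ[v/z](S))) → 1

== RESULT ==
v
q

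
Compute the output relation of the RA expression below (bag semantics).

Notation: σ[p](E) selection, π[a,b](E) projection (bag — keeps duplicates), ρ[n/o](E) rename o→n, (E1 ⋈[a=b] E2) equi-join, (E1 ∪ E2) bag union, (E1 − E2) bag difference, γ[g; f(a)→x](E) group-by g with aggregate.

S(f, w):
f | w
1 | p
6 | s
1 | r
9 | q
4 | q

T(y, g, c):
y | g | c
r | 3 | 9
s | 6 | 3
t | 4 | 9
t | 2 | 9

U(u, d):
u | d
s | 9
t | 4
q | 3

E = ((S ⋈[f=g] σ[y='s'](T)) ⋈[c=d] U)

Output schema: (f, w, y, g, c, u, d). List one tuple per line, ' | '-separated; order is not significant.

Stepwise |·|:
  S → 5
  T → 4
  σ[y='s'](T) → 1
  (S ⋈[f=g] σ[y='s'](T)) → 1
  U → 3
  ((S ⋈[f=g] σ[y='s'](T)) ⋈[c=d] U) → 1

== RESULT ==
f | w | y | g | c | u | d
6 | s | s | 6 | 3 | q | 3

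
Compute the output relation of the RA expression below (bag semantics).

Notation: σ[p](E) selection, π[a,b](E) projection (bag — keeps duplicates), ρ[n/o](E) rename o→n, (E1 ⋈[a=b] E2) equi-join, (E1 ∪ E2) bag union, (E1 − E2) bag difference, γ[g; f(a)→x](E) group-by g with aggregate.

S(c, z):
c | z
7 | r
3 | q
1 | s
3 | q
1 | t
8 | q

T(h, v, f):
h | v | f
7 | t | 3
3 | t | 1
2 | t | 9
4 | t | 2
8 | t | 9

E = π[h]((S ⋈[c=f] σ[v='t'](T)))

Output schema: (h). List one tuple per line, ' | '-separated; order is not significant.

Subexpression sizes:
  S → 6
  T → 5
  σ[v='t'](T) → 5
  (S ⋈[c=f] σ[v='t'](T)) → 4
  π[h]((S ⋈[c=f] σ[v='t'](T))) → 4

== RESULT ==
h
3
3
7
7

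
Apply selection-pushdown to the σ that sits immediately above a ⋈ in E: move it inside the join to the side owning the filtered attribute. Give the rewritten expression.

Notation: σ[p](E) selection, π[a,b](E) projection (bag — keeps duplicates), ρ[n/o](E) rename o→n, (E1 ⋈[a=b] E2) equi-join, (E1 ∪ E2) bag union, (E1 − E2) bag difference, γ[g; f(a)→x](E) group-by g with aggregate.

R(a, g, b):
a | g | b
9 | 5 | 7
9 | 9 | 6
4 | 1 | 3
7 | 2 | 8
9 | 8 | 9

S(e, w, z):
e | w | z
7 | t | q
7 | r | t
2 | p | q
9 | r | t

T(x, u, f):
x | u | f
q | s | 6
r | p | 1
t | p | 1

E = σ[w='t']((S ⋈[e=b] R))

σ filters on w, owned by the left side.
E' = (σ[w='t'](S) ⋈[e=b] R)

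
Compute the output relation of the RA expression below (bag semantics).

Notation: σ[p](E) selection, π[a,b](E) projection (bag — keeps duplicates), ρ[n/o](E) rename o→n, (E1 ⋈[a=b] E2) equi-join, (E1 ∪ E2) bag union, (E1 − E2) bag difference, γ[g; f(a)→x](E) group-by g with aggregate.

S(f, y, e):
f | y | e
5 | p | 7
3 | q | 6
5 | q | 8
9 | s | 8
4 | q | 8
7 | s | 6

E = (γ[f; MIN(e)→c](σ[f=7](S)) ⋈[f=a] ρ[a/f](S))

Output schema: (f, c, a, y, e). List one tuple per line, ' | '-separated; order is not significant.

Row counts bottom-up:
  S → 6
  σ[f=7](S) → 1
  γ[f; MIN(e)→c](σ[f=7](S)) → 1
  S → 6
  ρ[a/f](S) → 6
  (γ[f; MIN(e)→c](σ[f=7](S)) ⋈[f=a] ρ[a/f](S)) → 1

== RESULT ==
f | c | a | y | e
7 | 6 | 7 | s | 6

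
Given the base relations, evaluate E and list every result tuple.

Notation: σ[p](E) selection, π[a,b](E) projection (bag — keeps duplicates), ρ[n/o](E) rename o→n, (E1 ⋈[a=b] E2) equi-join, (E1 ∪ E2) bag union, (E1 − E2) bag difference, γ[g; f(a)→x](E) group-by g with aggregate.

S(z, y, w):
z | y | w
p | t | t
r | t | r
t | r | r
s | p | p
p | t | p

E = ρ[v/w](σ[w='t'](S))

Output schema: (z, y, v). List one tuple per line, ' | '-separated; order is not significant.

Subexpression sizes:
  S → 5
  σ[w='t'](S) → 1
  ρ[v/w](σ[w='t'](S)) → 1

== RESULT ==
z | y | v
p | t | t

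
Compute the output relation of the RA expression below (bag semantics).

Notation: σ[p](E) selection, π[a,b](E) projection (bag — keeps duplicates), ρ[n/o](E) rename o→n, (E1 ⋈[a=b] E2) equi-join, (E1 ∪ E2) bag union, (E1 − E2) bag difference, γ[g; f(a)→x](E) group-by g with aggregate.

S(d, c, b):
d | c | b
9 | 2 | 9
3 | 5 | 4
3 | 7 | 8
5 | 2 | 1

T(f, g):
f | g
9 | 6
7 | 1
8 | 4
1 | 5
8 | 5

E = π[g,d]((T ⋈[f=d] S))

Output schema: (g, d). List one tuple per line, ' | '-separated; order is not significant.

Stepwise |·|:
  T → 5
  S → 4
  (T ⋈[f=d] S) → 1
  π[g,d]((T ⋈[f=d] S)) → 1

== RESULT ==
g | d
6 | 9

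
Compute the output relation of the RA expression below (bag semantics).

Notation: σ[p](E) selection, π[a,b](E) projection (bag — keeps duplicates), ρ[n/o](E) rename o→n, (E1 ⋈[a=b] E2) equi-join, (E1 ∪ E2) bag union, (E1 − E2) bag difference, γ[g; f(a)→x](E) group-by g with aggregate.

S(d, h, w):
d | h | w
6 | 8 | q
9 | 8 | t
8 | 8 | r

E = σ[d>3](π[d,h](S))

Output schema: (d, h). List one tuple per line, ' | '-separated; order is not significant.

Per-node cardinality:
  S → 3
  π[d,h](S) → 3
  σ[d>3](π[d,h](S)) → 3

== RESULT ==
d | h
6 | 8
8 | 8
9 | 8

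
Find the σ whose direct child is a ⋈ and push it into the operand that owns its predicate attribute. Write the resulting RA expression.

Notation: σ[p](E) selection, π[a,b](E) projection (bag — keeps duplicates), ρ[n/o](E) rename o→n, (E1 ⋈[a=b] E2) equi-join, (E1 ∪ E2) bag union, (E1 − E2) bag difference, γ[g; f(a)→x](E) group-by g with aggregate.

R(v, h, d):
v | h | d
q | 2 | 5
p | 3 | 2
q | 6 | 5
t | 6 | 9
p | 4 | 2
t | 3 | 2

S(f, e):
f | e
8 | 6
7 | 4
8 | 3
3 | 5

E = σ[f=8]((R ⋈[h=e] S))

σ filters on f, owned by the right side.
E' = (R ⋈[h=e] σ[f=8](S))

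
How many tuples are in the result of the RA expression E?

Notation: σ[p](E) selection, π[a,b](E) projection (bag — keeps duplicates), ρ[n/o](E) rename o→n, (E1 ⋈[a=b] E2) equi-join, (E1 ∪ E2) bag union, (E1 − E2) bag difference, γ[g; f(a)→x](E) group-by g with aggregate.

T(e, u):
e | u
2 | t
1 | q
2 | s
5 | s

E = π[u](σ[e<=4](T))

Row counts bottom-up:
  T → 4
  σ[e<=4](T) → 3
  π[u](σ[e<=4](T)) → 3

|E| = 3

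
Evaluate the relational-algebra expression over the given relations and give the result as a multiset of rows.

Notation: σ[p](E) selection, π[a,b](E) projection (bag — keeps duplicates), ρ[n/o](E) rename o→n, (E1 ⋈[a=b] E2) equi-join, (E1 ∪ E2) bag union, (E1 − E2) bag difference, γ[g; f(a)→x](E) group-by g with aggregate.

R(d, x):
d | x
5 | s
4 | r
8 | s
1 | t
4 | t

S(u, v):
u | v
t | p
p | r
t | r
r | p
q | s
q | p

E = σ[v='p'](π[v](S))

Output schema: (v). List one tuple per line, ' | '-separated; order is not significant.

Row counts bottom-up:
  S → 6
  π[v](S) → 6
  σ[v='p'](π[v](S)) → 3

== RESULT ==
v
p
p
p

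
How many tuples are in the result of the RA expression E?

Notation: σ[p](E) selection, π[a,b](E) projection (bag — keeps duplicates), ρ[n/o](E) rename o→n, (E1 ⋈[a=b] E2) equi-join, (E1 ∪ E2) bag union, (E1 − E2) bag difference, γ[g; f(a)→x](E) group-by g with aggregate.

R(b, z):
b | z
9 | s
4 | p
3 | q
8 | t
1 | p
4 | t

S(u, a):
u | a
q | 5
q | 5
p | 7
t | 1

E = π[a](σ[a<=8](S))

Row counts bottom-up:
  S → 4
  σ[a<=8](S) → 4
  π[a](σ[a<=8](S)) → 4

|E| = 4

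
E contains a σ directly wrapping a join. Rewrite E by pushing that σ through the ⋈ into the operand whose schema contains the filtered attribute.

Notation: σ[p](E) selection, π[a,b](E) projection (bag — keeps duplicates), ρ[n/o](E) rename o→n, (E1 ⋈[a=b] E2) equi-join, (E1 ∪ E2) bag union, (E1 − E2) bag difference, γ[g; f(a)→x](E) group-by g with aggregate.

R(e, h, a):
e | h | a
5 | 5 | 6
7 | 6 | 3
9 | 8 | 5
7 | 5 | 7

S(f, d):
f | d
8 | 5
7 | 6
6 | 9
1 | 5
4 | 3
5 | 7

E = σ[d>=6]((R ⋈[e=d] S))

σ filters on d, owned by the right side.
E' = (R ⋈[e=d] σ[d>=6](S))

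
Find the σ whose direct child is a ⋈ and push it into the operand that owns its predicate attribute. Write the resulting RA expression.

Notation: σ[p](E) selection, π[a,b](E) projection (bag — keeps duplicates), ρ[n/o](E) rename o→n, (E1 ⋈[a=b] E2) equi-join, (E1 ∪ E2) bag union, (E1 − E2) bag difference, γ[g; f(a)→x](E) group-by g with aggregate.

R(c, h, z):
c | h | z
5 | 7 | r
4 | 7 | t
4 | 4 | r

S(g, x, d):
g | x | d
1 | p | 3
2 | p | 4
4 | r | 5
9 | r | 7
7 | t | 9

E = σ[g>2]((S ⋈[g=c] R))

σ filters on g, owned by the left side.
E' = (σ[g>2](S) ⋈[g=c] R)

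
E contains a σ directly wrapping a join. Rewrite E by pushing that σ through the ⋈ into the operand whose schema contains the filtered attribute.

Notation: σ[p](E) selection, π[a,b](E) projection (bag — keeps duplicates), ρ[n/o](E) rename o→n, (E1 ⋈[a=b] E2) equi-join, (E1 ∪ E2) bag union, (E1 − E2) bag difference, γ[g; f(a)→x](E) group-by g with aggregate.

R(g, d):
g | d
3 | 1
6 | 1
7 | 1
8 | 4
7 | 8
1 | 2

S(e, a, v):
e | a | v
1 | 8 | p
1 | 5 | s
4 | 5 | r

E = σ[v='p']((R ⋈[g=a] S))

σ filters on v, owned by the right side.
E' = (R ⋈[g=a] σ[v='p'](S))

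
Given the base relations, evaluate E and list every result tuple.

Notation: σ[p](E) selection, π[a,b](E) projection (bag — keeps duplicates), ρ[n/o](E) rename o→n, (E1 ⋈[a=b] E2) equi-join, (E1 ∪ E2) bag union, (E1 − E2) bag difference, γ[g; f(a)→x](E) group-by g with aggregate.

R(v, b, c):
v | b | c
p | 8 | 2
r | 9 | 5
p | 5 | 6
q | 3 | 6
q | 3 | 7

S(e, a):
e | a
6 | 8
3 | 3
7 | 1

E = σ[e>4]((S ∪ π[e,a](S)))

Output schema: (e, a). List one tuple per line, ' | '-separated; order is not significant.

Row counts bottom-up:
  S → 3
  S → 3
  π[e,a](S) → 3
  (S ∪ π[e,a](S)) → 6
  σ[e>4]((S ∪ π[e,a](S))) → 4

== RESULT ==
e | a
6 | 8
6 | 8
7 | 1
7 | 1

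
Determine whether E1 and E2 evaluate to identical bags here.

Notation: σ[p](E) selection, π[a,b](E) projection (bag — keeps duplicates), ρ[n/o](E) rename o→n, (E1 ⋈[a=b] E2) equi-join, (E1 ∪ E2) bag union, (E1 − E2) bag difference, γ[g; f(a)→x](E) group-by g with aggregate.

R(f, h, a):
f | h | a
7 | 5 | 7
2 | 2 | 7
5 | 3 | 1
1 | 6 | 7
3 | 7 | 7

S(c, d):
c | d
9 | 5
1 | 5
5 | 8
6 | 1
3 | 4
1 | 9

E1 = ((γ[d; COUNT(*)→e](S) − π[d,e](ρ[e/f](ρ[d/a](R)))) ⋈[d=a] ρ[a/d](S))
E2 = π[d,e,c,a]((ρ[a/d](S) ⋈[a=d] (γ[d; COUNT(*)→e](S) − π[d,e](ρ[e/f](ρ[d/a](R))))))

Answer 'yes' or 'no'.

E1 stepwise |·|:
  S → 6
  γ[d; COUNT(*)→e](S) → 5
  R → 5
  ρ[d/a](R) → 5
  ρ[e/f](ρ[d/a](R)) → 5
  π[d,e](ρ[e/f](ρ[d/a](R))) → 5
  (γ[d; COUNT(*)→e](S) − π[d,e](ρ[e/f](ρ[d/a](R)))) → 5
  S → 6
  ρ[a/d](S) → 6
  ((γ[d; COUNT(*)→e](S) − π[d,e](ρ[e/f](ρ[d/a](R)))) ⋈[d=a] ρ[a/d](S)) → 6
E2 stepwise |·|:
  S → 6
  ρ[a/d](S) → 6
  S → 6
  γ[d; COUNT(*)→e](S) → 5
  R → 5
  ρ[d/a](R) → 5
  ρ[e/f](ρ[d/a](R)) → 5
  π[d,e](ρ[e/f](ρ[d/a](R))) → 5
  (γ[d; COUNT(*)→e](S) − π[d,e](ρ[e/f](ρ[d/a](R)))) → 5
  (ρ[a/d](S) ⋈[a=d] (γ[d; COUNT(*)→e](S) − π[d,e](ρ[e/f](ρ[d/a](R))))) → 6
  π[d,e,c,a]((ρ[a/d](S) ⋈[a=d] (γ[d; COUNT(*)→e](S) − π[d,e](ρ[e/f](ρ[d/a](R)))))) → 6

E1 and E2 produce the same multiset:
d | e | c | a
1 | 1 | 6 | 1
4 | 1 | 3 | 4
5 | 2 | 1 | 5
5 | 2 | 9 | 5
8 | 1 | 5 | 8
9 | 1 | 1 | 9

yes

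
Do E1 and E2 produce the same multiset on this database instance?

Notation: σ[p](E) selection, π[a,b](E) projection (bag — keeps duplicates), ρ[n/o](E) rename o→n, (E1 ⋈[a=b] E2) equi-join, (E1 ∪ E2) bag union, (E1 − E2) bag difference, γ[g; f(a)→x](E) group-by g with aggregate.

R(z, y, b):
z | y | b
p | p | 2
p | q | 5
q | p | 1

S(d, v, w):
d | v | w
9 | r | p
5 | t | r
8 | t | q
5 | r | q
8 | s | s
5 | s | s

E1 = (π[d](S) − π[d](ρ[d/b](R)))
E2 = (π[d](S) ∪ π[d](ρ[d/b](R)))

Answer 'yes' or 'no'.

E1 per-node cardinality:
  S → 6
  π[d](S) → 6
  R → 3
  ρ[d/b](R) → 3
  π[d](ρ[d/b](R)) → 3
  (π[d](S) − π[d](ρ[d/b](R))) → 5
E2 per-node cardinality:
  S → 6
  π[d](S) → 6
  R → 3
  ρ[d/b](R) → 3
  π[d](ρ[d/b](R)) → 3
  (π[d](S) ∪ π[d](ρ[d/b](R))) → 9

E1 result:
d
5
5
8
8
9
E2 result:
d
1
2
5
5
5
5
8
8
9
Witness: (2,) appears 0× in E1 but 1× in E2.

no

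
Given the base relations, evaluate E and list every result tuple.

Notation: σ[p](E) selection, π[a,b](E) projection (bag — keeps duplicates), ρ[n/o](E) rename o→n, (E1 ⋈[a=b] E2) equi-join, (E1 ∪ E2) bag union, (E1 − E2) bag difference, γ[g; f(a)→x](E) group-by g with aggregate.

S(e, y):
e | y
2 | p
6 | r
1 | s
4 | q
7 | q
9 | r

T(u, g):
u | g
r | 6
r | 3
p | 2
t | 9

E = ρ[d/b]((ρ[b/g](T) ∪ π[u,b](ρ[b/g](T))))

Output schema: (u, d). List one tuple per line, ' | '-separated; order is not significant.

Stepwise |·|:
  T → 4
  ρ[b/g](T) → 4
  T → 4
  ρ[b/g](T) → 4
  π[u,b](ρ[b/g](T)) → 4
  (ρ[b/g](T) ∪ π[u,b](ρ[b/g](T))) → 8
  ρ[d/b]((ρ[b/g](T) ∪ π[u,b](ρ[b/g](T)))) → 8

== RESULT ==
u | d
p | 2
p | 2
r | 3
r | 3
r | 6
r | 6
t | 9
t | 9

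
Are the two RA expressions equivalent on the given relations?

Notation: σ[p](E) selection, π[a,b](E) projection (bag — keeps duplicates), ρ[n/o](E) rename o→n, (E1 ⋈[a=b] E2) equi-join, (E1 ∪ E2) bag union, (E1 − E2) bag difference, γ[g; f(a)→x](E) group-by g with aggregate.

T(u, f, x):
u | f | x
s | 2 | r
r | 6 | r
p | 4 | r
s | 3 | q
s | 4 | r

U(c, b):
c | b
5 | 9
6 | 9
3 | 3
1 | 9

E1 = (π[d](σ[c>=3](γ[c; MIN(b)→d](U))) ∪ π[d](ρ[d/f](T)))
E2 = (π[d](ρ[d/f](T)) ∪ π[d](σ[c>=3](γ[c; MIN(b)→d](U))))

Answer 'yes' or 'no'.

E1 subexpression sizes:
  U → 4
  γ[c; MIN(b)→d](U) → 4
  σ[c>=3](γ[c; MIN(b)→d](U)) → 3
  π[d](σ[c>=3](γ[c; MIN(b)→d](U))) → 3
  T → 5
  ρ[d/f](T) → 5
  π[d](ρ[d/f](T)) → 5
  (π[d](σ[c>=3](γ[c; MIN(b)→d](U))) ∪ π[d](ρ[d/f](T))) → 8
E2 subexpression sizes:
  T → 5
  ρ[d/f](T) → 5
  π[d](ρ[d/f](T)) → 5
  U → 4
  γ[c; MIN(b)→d](U) → 4
  σ[c>=3](γ[c; MIN(b)→d](U)) → 3
  π[d](σ[c>=3](γ[c; MIN(b)→d](U))) → 3
  (π[d](ρ[d/f](T)) ∪ π[d](σ[c>=3](γ[c; MIN(b)→d](U)))) → 8

E1 and E2 produce the same multiset:
d
2
3
3
4
4
6
9
9

yes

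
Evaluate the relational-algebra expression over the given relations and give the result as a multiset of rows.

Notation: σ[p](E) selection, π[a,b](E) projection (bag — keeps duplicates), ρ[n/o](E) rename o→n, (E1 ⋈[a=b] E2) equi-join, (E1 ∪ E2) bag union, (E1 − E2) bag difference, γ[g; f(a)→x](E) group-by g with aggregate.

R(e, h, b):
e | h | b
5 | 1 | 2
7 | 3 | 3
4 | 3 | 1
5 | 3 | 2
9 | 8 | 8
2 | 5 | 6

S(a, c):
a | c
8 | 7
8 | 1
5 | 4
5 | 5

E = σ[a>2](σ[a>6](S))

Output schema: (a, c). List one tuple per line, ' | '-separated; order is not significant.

Row counts bottom-up:
  S → 4
  σ[a>6](S) → 2
  σ[a>2](σ[a>6](S)) → 2

== RESULT ==
a | c
8 | 1
8 | 7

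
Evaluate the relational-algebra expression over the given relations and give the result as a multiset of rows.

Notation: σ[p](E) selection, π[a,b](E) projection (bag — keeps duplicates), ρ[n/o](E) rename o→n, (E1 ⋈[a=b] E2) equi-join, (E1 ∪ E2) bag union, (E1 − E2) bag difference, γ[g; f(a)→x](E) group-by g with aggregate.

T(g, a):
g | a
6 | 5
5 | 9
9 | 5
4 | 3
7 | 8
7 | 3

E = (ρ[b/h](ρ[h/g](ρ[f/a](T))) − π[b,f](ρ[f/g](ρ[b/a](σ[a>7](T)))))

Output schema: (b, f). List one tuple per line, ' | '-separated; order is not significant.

Stepwise |·|:
  T → 6
  ρ[f/a](T) → 6
  ρ[h/g](ρ[f/a](T)) → 6
  ρ[b/h](ρ[h/g](ρ[f/a](T))) → 6
  T → 6
  σ[a>7](T) → 2
  ρ[b/a](σ[a>7](T)) → 2
  ρ[f/g](ρ[b/a](σ[a>7](T))) → 2
  π[b,f](ρ[f/g](ρ[b/a](σ[a>7](T)))) → 2
  (ρ[b/h](ρ[h/g](ρ[f/a](T))) − π[b,f](ρ[f/g](ρ[b/a](σ[a>7](T))))) → 5

== RESULT ==
b | f
4 | 3
5 | 9
6 | 5
7 | 3
7 | 8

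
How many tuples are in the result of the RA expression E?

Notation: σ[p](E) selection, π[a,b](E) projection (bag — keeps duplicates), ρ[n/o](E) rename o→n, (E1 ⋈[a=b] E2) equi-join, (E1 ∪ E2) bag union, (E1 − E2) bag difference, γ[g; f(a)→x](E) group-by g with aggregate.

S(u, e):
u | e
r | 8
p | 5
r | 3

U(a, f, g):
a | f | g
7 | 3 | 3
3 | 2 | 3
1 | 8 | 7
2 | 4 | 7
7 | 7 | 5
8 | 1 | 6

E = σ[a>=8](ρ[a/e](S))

Per-node cardinality:
  S → 3
  ρ[a/e](S) → 3
  σ[a>=8](ρ[a/e](S)) → 1

|E| = 1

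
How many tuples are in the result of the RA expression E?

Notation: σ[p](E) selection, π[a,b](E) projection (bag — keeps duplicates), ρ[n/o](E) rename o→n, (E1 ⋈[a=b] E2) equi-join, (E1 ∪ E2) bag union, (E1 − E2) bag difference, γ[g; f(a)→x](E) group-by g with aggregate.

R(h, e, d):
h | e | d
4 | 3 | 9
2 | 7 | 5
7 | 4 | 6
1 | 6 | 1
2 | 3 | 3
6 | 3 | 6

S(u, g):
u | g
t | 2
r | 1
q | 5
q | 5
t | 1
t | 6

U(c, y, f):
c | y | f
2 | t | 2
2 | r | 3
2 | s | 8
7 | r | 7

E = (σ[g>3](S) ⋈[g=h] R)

Stepwise |·|:
  S → 6
  σ[g>3](S) → 3
  R → 6
  (σ[g>3](S) ⋈[g=h] R) → 1

|E| = 1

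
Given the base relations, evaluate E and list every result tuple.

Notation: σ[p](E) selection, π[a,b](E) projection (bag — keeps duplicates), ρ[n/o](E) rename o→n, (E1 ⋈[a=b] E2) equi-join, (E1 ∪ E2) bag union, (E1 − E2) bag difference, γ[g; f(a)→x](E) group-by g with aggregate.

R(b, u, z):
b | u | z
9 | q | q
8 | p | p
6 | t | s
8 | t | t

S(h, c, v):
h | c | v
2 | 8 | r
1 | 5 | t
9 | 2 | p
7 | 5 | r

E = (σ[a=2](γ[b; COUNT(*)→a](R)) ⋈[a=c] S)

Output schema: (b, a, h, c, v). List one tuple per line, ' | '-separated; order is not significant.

Row counts bottom-up:
  R → 4
  γ[b; COUNT(*)→a](R) → 3
  σ[a=2](γ[b; COUNT(*)→a](R)) → 1
  S → 4
  (σ[a=2](γ[b; COUNT(*)→a](R)) ⋈[a=c] S) → 1

== RESULT ==
b | a | h | c | v
8 | 2 | 9 | 2 | p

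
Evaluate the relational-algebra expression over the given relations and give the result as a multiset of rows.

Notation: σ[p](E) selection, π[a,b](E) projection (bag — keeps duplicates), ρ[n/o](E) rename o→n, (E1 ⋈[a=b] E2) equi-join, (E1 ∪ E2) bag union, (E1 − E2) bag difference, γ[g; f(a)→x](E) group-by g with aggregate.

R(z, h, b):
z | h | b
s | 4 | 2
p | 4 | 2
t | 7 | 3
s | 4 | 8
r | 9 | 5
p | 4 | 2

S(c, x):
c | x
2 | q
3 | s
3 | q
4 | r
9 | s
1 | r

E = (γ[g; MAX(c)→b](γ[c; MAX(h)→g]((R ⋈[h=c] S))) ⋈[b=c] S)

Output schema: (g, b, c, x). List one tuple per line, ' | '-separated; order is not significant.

Stepwise |·|:
  R → 6
  S → 6
  (R ⋈[h=c] S) → 5
  γ[c; MAX(h)→g]((R ⋈[h=c] S)) → 2
  γ[g; MAX(c)→b](γ[c; MAX(h)→g]((R ⋈[h=c] S))) → 2
  S → 6
  (γ[g; MAX(c)→b](γ[c; MAX(h)→g]((R ⋈[h=c] S))) ⋈[b=c] S) → 2

== RESULT ==
g | b | c | x
4 | 4 | 4 | r
9 | 9 | 9 | s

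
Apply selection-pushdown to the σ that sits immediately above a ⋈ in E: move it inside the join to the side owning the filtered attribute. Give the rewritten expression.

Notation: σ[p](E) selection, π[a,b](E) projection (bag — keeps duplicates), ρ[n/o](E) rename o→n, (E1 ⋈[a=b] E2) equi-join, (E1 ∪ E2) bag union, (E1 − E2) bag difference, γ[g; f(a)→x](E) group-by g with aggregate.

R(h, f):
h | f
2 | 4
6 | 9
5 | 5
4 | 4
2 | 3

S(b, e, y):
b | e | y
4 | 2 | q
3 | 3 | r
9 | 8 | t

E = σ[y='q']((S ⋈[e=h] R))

σ filters on y, owned by the left side.
E' = (σ[y='q'](S) ⋈[e=h] R)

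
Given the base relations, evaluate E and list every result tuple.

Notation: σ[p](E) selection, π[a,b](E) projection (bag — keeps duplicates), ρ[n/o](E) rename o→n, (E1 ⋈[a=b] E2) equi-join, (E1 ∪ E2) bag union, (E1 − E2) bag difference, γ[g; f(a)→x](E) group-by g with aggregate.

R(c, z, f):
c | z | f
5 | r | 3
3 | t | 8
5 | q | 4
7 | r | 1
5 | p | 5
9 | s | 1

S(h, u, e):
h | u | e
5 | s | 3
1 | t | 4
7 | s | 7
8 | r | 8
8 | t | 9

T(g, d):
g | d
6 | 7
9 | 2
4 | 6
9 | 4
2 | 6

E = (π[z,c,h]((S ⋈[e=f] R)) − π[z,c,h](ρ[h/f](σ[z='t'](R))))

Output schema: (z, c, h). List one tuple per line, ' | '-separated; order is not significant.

Subexpression sizes:
  S → 5
  R → 6
  (S ⋈[e=f] R) → 3
  π[z,c,h]((S ⋈[e=f] R)) → 3
  R → 6
  σ[z='t'](R) → 1
  ρ[h/f](σ[z='t'](R)) → 1
  π[z,c,h](ρ[h/f](σ[z='t'](R))) → 1
  (π[z,c,h]((S ⋈[e=f] R)) − π[z,c,h](ρ[h/f](σ[z='t'](R)))) → 2

== RESULT ==
z | c | h
q | 5 | 1
r | 5 | 5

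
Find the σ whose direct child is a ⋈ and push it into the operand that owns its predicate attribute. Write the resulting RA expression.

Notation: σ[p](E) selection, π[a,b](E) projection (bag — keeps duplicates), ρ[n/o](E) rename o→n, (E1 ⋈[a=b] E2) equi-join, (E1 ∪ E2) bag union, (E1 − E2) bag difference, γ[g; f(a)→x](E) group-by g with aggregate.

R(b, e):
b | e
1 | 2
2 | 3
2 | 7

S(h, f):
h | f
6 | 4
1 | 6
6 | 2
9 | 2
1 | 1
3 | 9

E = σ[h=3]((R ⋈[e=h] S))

σ filters on h, owned by the right side.
E' = (R ⋈[e=h] σ[h=3](S))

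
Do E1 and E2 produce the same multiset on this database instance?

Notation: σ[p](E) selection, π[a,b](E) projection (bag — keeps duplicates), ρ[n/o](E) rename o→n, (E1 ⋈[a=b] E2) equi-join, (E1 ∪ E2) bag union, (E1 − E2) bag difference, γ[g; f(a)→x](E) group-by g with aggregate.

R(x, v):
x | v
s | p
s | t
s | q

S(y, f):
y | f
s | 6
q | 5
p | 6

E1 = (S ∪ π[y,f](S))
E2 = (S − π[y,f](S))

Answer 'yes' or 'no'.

E1 subexpression sizes:
  S → 3
  S → 3
  π[y,f](S) → 3
  (S ∪ π[y,f](S)) → 6
E2 subexpression sizes:
  S → 3
  S → 3
  π[y,f](S) → 3
  (S − π[y,f](S)) → 0

E1 result:
y | f
p | 6
p | 6
q | 5
q | 5
s | 6
s | 6
E2 result:
y | f
(0 rows)
Witness: ('s', 6) appears 2× in E1 but 0× in E2.

no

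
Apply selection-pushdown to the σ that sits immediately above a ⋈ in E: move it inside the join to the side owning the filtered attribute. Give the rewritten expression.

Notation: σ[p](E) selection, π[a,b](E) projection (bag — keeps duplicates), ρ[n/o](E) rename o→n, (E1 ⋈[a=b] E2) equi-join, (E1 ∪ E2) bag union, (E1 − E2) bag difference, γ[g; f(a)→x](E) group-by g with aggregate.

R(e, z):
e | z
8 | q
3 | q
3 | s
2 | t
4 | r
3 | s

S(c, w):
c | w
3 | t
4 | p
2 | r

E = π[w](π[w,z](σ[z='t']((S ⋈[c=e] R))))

σ filters on z, owned by the right side.
E' = π[w](π[w,z]((S ⋈[c=e] σ[z='t'](R))))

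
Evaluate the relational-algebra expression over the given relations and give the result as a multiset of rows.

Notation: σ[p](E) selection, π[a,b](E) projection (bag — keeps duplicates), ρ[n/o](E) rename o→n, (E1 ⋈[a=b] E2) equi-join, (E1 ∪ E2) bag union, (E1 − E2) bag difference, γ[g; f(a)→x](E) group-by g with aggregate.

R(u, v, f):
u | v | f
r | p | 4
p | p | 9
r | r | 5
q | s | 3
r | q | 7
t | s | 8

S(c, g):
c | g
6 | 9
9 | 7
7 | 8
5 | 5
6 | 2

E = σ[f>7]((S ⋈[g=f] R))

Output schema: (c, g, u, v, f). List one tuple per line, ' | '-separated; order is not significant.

Stepwise |·|:
  S → 5
  R → 6
  (S ⋈[g=f] R) → 4
  σ[f>7]((S ⋈[g=f] R)) → 2

== RESULT ==
c | g | u | v | f
6 | 9 | p | p | 9
7 | 8 | t | s | 8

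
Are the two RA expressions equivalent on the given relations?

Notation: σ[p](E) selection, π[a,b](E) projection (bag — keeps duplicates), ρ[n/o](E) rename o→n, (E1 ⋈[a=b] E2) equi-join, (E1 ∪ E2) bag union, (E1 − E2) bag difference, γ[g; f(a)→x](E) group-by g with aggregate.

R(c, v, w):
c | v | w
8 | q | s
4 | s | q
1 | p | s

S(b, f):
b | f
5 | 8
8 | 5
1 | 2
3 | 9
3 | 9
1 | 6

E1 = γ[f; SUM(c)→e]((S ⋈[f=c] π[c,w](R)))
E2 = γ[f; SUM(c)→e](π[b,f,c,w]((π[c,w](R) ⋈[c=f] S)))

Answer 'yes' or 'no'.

E1 row counts bottom-up:
  S → 6
  R → 3
  π[c,w](R) → 3
  (S ⋈[f=c] π[c,w](R)) → 1
  γ[f; SUM(c)→e]((S ⋈[f=c] π[c,w](R))) → 1
E2 row counts bottom-up:
  R → 3
  π[c,w](R) → 3
  S → 6
  (π[c,w](R) ⋈[c=f] S) → 1
  π[b,f,c,w]((π[c,w](R) ⋈[c=f] S)) → 1
  γ[f; SUM(c)→e](π[b,f,c,w]((π[c,w](R) ⋈[c=f] S))) → 1

E1 and E2 produce the same multiset:
f | e
8 | 8

yes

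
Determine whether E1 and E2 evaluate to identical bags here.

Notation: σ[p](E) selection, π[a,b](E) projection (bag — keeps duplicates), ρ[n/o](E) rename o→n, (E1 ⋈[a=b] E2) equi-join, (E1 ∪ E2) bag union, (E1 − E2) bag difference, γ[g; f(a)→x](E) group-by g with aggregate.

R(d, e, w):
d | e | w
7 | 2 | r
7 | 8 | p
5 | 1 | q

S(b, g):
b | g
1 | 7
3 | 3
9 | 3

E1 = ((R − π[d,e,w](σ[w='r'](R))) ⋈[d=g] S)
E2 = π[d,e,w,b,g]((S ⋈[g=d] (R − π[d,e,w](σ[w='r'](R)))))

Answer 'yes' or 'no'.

E1 subexpression sizes:
  R → 3
  R → 3
  σ[w='r'](R) → 1
  π[d,e,w](σ[w='r'](R)) → 1
  (R − π[d,e,w](σ[w='r'](R))) → 2
  S → 3
  ((R − π[d,e,w](σ[w='r'](R))) ⋈[d=g] S) → 1
E2 subexpression sizes:
  S → 3
  R → 3
  R → 3
  σ[w='r'](R) → 1
  π[d,e,w](σ[w='r'](R)) → 1
  (R − π[d,e,w](σ[w='r'](R))) → 2
  (S ⋈[g=d] (R − π[d,e,w](σ[w='r'](R)))) → 1
  π[d,e,w,b,g]((S ⋈[g=d] (R − π[d,e,w](σ[w='r'](R))))) → 1

E1 and E2 produce the same multiset:
d | e | w | b | g
7 | 8 | p | 1 | 7

yes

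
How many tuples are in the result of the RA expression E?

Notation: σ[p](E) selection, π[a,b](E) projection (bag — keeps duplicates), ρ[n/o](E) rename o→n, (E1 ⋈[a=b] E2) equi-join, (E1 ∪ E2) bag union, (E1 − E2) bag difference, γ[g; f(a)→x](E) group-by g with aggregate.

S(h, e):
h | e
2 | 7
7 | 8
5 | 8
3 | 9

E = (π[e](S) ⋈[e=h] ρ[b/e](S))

Subexpression sizes:
  S → 4
  π[e](S) → 4
  S → 4
  ρ[b/e](S) → 4
  (π[e](S) ⋈[e=h] ρ[b/e](S)) → 1

|E| = 1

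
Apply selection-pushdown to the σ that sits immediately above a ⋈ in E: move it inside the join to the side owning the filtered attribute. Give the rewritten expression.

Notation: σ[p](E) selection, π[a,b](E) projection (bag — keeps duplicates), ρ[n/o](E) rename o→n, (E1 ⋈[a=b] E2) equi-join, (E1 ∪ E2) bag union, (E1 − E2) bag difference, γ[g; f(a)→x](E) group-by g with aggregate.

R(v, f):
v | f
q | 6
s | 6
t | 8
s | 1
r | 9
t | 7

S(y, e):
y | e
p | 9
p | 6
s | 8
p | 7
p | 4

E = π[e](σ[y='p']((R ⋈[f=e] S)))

σ filters on y, owned by the right side.
E' = π[e]((R ⋈[f=e] σ[y='p'](S)))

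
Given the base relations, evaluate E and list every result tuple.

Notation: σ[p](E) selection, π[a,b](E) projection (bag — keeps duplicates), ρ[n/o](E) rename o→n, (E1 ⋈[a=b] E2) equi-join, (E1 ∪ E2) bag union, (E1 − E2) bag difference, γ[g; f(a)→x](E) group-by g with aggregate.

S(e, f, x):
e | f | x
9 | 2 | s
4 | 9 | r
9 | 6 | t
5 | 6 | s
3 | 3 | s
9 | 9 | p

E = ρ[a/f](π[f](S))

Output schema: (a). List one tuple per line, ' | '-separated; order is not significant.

Row counts bottom-up:
  S → 6
  π[f](S) → 6
  ρ[a/f](π[f](S)) → 6

== RESULT ==
a
2
3
6
6
9
9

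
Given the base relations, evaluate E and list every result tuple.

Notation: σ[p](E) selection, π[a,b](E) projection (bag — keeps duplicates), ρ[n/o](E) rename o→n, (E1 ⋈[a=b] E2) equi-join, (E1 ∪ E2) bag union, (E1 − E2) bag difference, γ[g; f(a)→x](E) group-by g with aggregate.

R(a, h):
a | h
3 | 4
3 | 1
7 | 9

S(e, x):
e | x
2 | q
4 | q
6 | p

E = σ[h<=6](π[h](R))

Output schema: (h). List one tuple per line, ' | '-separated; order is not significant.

Stepwise |·|:
  R → 3
  π[h](R) → 3
  σ[h<=6](π[h](R)) → 2

== RESULT ==
h
1
4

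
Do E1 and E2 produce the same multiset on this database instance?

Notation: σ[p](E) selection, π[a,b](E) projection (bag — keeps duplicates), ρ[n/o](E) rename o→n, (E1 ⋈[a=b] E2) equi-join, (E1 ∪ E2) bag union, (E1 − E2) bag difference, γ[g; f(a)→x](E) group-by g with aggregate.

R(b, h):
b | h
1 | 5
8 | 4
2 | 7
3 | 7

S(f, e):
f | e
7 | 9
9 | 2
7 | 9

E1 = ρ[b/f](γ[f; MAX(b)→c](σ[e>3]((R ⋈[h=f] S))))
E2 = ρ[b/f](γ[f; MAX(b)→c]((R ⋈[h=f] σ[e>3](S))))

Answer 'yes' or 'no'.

E1 subexpression sizes:
  R → 4
  S → 3
  (R ⋈[h=f] S) → 4
  σ[e>3]((R ⋈[h=f] S)) → 4
  γ[f; MAX(b)→c](σ[e>3]((R ⋈[h=f] S))) → 1
  ρ[b/f](γ[f; MAX(b)→c](σ[e>3]((R ⋈[h=f] S)))) → 1
E2 subexpression sizes:
  R → 4
  S → 3
  σ[e>3](S) → 2
  (R ⋈[h=f] σ[e>3](S)) → 4
  γ[f; MAX(b)→c]((R ⋈[h=f] σ[e>3](S))) → 1
  ρ[b/f](γ[f; MAX(b)→c]((R ⋈[h=f] σ[e>3](S)))) → 1

E1 and E2 produce the same multiset:
b | c
7 | 3

yes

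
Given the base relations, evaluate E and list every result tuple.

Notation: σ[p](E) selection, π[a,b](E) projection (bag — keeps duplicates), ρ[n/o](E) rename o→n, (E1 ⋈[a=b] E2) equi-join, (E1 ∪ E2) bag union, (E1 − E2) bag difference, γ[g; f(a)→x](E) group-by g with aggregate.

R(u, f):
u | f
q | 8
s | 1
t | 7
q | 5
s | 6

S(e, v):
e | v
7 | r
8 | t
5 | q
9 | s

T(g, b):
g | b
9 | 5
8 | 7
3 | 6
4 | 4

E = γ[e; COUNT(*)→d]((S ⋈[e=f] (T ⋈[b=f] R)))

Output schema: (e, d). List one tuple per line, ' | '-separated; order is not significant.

Row counts bottom-up:
  S → 4
  T → 4
  R → 5
  (T ⋈[b=f] R) → 3
  (S ⋈[e=f] (T ⋈[b=f] R)) → 2
  γ[e; COUNT(*)→d]((S ⋈[e=f] (T ⋈[b=f] R))) → 2

== RESULT ==
e | d
5 | 1
7 | 1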